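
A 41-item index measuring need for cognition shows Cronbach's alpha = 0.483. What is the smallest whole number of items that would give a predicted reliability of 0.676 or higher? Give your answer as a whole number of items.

Spearman-Brown solved for the length factor n:
n = r_target (1 − r_old) / [ r_old (1 − r_target) ]
n = [0.676 × 0.517] / [0.483 × 0.324]
n = 0.349492 / 0.156492 ≈ 2.2333
So the test needs 2.2333 × 41 ≈ 91.57 items; rounding up, 92.

92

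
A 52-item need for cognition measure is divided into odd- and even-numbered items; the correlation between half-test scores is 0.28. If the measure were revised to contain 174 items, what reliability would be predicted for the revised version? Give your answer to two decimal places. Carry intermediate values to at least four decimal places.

0.72

First correct the split-half correlation to full-test reliability: r_full = 2 × 0.28 / (1 + 0.28) ≈ 0.4375
Then adjust to 174 items: n = 174/52 = 3.3462
r_new = n·r_full / (1 + (n − 1)·r_full) = 1.4640 / 2.0265 ≈ 0.7224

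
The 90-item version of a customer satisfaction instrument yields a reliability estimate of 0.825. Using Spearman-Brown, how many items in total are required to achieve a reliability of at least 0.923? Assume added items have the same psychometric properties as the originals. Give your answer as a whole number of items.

n = 0.923 × (1 − 0.825) / [ 0.825 × (1 − 0.923) ]
  = 0.161525 / 0.063525 = 2.5427
Items needed = n × 90 = 2.5427 × 90 ≈ 228.84 → round up to 229

229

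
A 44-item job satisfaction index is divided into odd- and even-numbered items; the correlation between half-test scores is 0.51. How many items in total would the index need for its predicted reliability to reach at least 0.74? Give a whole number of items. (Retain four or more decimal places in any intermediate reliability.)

r_full = 2(0.51)/(1 + 0.51) = 0.6755
Solve Spearman-Brown for n: n = 0.74(1 − 0.6755) / [0.6755(1 − 0.74)] = 1.3672
Required items = 1.3672 × 44 = 60.16, so 61 items.

61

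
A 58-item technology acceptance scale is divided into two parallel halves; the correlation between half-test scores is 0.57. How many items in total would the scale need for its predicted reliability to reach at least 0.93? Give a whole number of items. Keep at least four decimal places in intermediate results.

r_full = 2(0.57)/(1 + 0.57) = 0.7261
n = r_tgt(1 − r_full) / [r_full(1 − r_tgt)] = 0.93 × 0.2739 / (0.7261 × 0.07) ≈ 5.0116
Required items = 5.0116 × 58 = 290.67, so 291 items.

291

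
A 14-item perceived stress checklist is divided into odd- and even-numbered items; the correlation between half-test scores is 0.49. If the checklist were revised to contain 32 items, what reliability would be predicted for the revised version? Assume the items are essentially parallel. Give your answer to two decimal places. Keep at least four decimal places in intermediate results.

0.81

First correct the split-half correlation to full-test reliability: r_full = 2 × 0.49 / (1 + 0.49) ≈ 0.6577
Length factor from 14 to 32 items: n = 32/14 = 2.2857
r_new = n·r_full / (1 + (n − 1)·r_full) = 1.5033 / 1.8456 ≈ 0.8145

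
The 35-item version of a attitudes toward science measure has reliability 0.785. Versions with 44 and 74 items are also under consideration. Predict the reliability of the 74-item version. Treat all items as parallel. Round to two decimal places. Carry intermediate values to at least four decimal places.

Only the ratio of lengths matters: n = 74/35 = 2.1143
r_{74} = n·r / (1 + (n − 1)·r) = 1.6597 / 1.8747 ≈ 0.8853

0.89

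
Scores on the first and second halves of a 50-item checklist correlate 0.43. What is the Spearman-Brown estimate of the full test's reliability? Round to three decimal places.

0.601

r_full = 2r_hh / (1 + r_hh) = 2 × 0.43 / (1 + 0.43)
       = 0.8600 / 1.4300 = 0.6014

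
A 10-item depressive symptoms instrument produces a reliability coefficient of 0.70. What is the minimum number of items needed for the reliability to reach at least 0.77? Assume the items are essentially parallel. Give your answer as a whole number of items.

Invert Spearman-Brown to solve for n:
n = r_target (1 − r_old) / [ r_old (1 − r_target) ]
n = 0.77 × (1 − 0.70) / [ 0.70 × (1 − 0.77) ]
n = 0.2310 / 0.1610 ≈ 1.4348
So the test needs 1.4348 × 10 ≈ 14.35 items; rounding up, 15.

15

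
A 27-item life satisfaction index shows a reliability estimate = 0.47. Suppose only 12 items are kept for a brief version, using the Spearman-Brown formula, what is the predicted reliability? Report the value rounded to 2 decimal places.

The new length is 12/27 = 0.4444 times the old.
Apply the Spearman-Brown prophecy formula, r' = nr / [1 + (n − 1)r]:
r_new = 0.4444·0.47 / [1 + (0.4444 − 1)·0.47]
     = 0.2089 / 0.7389 = 0.2827

0.28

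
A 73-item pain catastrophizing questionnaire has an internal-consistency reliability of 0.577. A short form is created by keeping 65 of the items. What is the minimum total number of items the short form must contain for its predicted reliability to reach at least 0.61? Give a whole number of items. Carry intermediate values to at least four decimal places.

84

Short-form reliability: n = 65/73 = 0.8904; r_65 = n·r/(1+(n−1)r) ≈ 0.5484
Length factor from the short form to reach 0.61: n' = 0.61(1 − 0.5484) / [0.5484(1 − 0.61)] ≈ 1.2880
Items = 1.2880 × 65 ≈ 83.72 → 84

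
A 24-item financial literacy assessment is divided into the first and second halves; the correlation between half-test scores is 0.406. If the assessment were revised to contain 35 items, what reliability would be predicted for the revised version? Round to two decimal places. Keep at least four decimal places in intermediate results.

0.67

Full-test reliability from the split-half r: r_full = 2(0.406)/(1 + 0.406) = 0.5775
Length factor from 24 to 35 items: n = 35/24 = 1.4583
r_new = n·r_full / (1 + (n − 1)·r_full) = 0.8422 / 1.2647 ≈ 0.6659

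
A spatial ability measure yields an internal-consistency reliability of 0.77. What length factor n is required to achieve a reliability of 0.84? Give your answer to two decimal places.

Spearman-Brown solved for the length factor n:
n = r_target (1 − r_old) / [ r_old (1 − r_target) ]
n = 0.84(1 − 0.77) / [0.77(1 − 0.84)]
  = 0.1932 / 0.1232 = 1.5682

1.57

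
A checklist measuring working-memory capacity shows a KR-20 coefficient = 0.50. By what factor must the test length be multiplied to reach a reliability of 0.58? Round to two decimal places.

1.38

n = 0.58(1 − 0.50) / [0.50(1 − 0.58)]
  = 0.2900 / 0.2100 = 1.3810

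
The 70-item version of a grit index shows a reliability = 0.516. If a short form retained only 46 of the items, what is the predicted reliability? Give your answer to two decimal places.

0.41

Length ratio n = 46/70 = 0.6571
Spearman-Brown: r_new = n·r / (1 + (n − 1)·r)
r_new = (0.6571 × 0.516) / (1 + (0.6571 − 1) × 0.516)
     = 0.3391 / 0.8231 = 0.4120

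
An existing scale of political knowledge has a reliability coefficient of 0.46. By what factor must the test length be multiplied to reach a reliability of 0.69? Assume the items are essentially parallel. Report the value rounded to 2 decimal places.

n = 0.69(1 − 0.46) / [0.46(1 − 0.69)]
  = 0.3726 / 0.1426 = 2.6129

2.61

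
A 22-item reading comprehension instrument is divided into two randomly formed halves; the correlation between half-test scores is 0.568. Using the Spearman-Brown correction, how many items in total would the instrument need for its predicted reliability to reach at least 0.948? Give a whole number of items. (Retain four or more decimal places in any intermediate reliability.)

Corrected full-test reliability: r_full = 2 × 0.568 / (1 + 0.568) ≈ 0.7245
Solve Spearman-Brown for n: n = 0.948(1 − 0.7245) / [0.7245(1 − 0.948)] = 6.9325
Required items = 6.9325 × 22 = 152.52, so 153 items.

153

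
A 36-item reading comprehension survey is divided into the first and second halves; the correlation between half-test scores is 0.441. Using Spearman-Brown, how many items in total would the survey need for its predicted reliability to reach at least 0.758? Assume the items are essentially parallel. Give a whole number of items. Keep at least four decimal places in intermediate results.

72

Corrected full-test reliability: r_full = 2 × 0.441 / (1 + 0.441) ≈ 0.6121
n = r_tgt(1 − r_full) / [r_full(1 − r_tgt)] = 0.758 × 0.3879 / (0.6121 × 0.242) ≈ 1.9850
Required items = 1.9850 × 36 = 71.46, so 72 items.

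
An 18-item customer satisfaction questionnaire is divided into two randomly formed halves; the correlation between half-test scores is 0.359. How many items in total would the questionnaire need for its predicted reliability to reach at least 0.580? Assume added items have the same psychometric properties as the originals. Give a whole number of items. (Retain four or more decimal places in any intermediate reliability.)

Corrected full-test reliability: r_full = 2 × 0.359 / (1 + 0.359) ≈ 0.5283
Solve Spearman-Brown for n: n = 0.580(1 − 0.5283) / [0.5283(1 − 0.580)] = 1.2330
Required items = 1.2330 × 18 = 22.19, so 23 items.

23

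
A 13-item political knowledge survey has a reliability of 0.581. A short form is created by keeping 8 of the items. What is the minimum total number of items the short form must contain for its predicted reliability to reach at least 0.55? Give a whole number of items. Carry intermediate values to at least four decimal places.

Short-form reliability: n = 8/13 = 0.6154; r_8 = n·r/(1+(n−1)r) ≈ 0.4604
Length factor from the short form to reach 0.55: n' = 0.55(1 − 0.4604) / [0.4604(1 − 0.55)] ≈ 1.4325
Total items = 1.4325 × 8 = 11.46, rounded up to 12.

12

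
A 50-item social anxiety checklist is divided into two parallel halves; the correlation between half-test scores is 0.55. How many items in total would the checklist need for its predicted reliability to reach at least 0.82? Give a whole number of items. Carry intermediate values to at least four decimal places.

Corrected full-test reliability: r_full = 2 × 0.55 / (1 + 0.55) ≈ 0.7097
n = r_tgt(1 − r_full) / [r_full(1 − r_tgt)] = 0.82 × 0.2903 / (0.7097 × 0.18) ≈ 1.8634
Items = 1.8634 × 50 ≈ 93.17 → 94

94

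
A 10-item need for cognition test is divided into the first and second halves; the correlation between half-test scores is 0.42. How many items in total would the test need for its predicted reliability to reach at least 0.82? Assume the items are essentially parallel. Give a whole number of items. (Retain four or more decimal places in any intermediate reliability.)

Corrected full-test reliability: r_full = 2 × 0.42 / (1 + 0.42) ≈ 0.5915
n = r_tgt(1 − r_full) / [r_full(1 − r_tgt)] = 0.82 × 0.4085 / (0.5915 × 0.18) ≈ 3.1461
Items = 3.1461 × 10 ≈ 31.46 → 32

32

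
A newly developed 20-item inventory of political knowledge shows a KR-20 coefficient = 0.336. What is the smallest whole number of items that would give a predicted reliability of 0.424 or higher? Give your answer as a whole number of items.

n = 0.424(1 − 0.336) / [0.336(1 − 0.424)]
  = 0.281536 / 0.193536 = 1.4547
1.4547 × 20 = 29.09 → 30 items

30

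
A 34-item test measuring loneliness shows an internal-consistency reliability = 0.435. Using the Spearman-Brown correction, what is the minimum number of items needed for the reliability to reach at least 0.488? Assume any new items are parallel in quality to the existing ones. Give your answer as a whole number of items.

Invert Spearman-Brown to solve for n:
n = r_target (1 − r_old) / [ r_old (1 − r_target) ]
n = 0.488 × (1 − 0.435) / [ 0.435 × (1 − 0.488) ]
  = 0.275720 / 0.222720 = 1.2380
1.2380 × 34 = 42.09 → 43 items

43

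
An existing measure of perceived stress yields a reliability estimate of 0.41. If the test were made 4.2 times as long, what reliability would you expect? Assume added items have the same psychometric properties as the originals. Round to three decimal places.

r_new = (4.2 × 0.41) / (1 + (4.2 − 1) × 0.41)
     = 1.7220 / 2.3120 = 0.7448

0.745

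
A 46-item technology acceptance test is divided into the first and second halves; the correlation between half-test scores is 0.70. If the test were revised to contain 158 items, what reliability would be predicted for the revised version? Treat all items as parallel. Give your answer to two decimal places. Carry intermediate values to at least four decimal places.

Full-test reliability from the split-half r: r_full = 2(0.70)/(1 + 0.70) = 0.8235
Then adjust to 158 items: n = 158/46 = 3.4348
r_new = n·r_full / (1 + (n − 1)·r_full) = 2.8286 / 3.0051 ≈ 0.9413

0.94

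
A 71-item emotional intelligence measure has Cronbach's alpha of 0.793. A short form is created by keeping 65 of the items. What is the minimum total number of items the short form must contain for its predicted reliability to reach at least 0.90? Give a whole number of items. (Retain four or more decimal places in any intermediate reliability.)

Short-form reliability: n = 65/71 = 0.9155; r_65 = n·r/(1+(n−1)r) ≈ 0.7781
Length factor from the short form to reach 0.90: n' = 0.90(1 − 0.7781) / [0.7781(1 − 0.90)] ≈ 2.5666
Items = 2.5666 × 65 ≈ 166.83 → 167

167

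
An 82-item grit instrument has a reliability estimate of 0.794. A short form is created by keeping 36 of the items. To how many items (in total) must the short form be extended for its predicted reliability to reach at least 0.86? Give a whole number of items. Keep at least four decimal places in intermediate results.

131

Short-form reliability: n = 36/82 = 0.4390; r_36 = n·r/(1+(n−1)r) ≈ 0.6285
Length factor from the short form to reach 0.86: n' = 0.86(1 − 0.6285) / [0.6285(1 − 0.86)] ≈ 3.6310
Items = 3.6310 × 36 ≈ 130.72 → 131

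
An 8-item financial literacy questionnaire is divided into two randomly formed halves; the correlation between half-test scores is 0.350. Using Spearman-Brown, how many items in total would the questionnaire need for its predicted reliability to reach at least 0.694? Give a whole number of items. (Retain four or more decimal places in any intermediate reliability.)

17

Corrected full-test reliability: r_full = 2 × 0.350 / (1 + 0.350) ≈ 0.5185
n = r_tgt(1 − r_full) / [r_full(1 − r_tgt)] = 0.694 × 0.4815 / (0.5185 × 0.306) ≈ 2.1061
Items = 2.1061 × 8 ≈ 16.85 → 17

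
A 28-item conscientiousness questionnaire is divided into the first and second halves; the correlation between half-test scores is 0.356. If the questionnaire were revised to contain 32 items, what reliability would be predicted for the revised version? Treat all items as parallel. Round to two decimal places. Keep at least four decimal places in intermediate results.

Full-test reliability from the split-half r: r_full = 2(0.356)/(1 + 0.356) = 0.5251
Then adjust to 32 items: n = 32/28 = 1.1429
r_new = n·r_full / (1 + (n − 1)·r_full) = 0.6001 / 1.0750 ≈ 0.5582

0.56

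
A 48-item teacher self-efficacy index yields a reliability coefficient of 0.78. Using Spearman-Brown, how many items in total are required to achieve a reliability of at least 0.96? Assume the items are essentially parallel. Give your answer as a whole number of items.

n = [0.96 × 0.22] / [0.78 × 0.04]
  = 0.2112 / 0.0312 = 6.7692
So the test needs 6.7692 × 48 ≈ 324.92 items; rounding up, 325.

325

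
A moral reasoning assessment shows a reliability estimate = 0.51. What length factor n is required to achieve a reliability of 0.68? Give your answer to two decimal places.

2.04

Spearman-Brown solved for the length factor n:
n = r*(1 − r) / [ r (1 − r*) ]
n = 0.68 × (1 − 0.51) / [ 0.51 × (1 − 0.68) ]
  = 0.3332 / 0.1632 = 2.0417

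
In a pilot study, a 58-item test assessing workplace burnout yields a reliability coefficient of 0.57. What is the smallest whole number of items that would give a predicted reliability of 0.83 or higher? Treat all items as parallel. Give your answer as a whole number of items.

Rearranging the Spearman-Brown formula for n,
n = r*(1 − r) / [ r (1 − r*) ]
n = 0.83(1 − 0.57) / [0.57(1 − 0.83)]
n = 0.3569 / 0.0969 ≈ 3.6832
So the test needs 3.6832 × 58 ≈ 213.63 items; rounding up, 214.

214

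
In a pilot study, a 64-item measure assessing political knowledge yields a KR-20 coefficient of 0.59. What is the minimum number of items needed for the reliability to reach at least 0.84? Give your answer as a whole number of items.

234

Invert Spearman-Brown to solve for n:
n = r*(1 − r) / [ r (1 − r*) ]
n = 0.84 × (1 − 0.59) / [ 0.59 × (1 − 0.84) ]
n = 0.3444 / 0.0944 ≈ 3.6483
So the test needs 3.6483 × 64 ≈ 233.49 items; rounding up, 234.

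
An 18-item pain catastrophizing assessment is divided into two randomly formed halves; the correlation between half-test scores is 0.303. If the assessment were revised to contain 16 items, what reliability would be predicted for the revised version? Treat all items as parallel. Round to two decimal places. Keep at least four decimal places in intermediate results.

First correct the split-half correlation to full-test reliability: r_full = 2 × 0.303 / (1 + 0.303) ≈ 0.4651
Length factor from 18 to 16 items: n = 16/18 = 0.8889
r_new = n·r_full / (1 + (n − 1)·r_full) = 0.4134 / 0.9483 ≈ 0.4359

0.44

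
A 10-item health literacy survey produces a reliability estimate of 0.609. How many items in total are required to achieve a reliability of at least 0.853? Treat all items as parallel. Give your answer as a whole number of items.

n = [0.853 × 0.391] / [0.609 × 0.147]
  = 0.333523 / 0.089523 = 3.7256
So the test needs 3.7256 × 10 ≈ 37.26 items; rounding up, 38.

38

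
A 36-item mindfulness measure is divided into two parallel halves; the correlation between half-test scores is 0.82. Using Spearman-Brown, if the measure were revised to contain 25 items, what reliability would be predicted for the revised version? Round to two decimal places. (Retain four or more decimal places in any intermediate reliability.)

First correct the split-half correlation to full-test reliability: r_full = 2 × 0.82 / (1 + 0.82) ≈ 0.9011
Then adjust to 25 items: n = 25/36 = 0.6944
r_new = n·r_full / (1 + (n − 1)·r_full) = 0.6257 / 0.7246 ≈ 0.8635

0.86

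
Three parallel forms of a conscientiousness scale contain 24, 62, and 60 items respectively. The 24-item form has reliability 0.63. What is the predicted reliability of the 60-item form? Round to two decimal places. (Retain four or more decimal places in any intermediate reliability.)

Only the ratio of lengths matters: n = 60/24 = 2.5000
r_{60} = n·r / (1 + (n − 1)·r) = 1.5750 / 1.9450 ≈ 0.8098

0.81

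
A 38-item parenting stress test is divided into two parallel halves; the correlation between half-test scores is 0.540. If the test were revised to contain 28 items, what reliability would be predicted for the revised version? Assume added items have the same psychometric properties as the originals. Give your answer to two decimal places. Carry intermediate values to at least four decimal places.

0.63

Full-test reliability from the split-half r: r_full = 2(0.540)/(1 + 0.540) = 0.7013
Length factor from 38 to 28 items: n = 28/38 = 0.7368
r_new = n·r_full / (1 + (n − 1)·r_full) = 0.5167 / 0.8154 ≈ 0.6337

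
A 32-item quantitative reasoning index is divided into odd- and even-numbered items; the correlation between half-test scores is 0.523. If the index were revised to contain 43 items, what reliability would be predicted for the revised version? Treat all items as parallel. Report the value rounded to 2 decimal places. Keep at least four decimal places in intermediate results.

Full-test reliability from the split-half r: r_full = 2(0.523)/(1 + 0.523) = 0.6868
Then adjust to 43 items: n = 43/32 = 1.3438
r_new = n·r_full / (1 + (n − 1)·r_full) = 0.9229 / 1.2361 ≈ 0.7466

0.75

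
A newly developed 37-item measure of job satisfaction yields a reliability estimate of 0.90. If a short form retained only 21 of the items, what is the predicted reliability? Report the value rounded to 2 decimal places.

The new length is 21/37 = 0.5676 times the old.
Apply the Spearman-Brown prophecy formula, r' = nr / [1 + (n − 1)r]:
r_new = (0.5676 × 0.90) / (1 + (0.5676 − 1) × 0.90)
     = 0.5108 / 0.6108 = 0.8363

0.84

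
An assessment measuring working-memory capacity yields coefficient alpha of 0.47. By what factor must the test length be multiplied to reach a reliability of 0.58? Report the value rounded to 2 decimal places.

1.56

n = [0.58 × 0.53] / [0.47 × 0.42]
  = 0.3074 / 0.1974 = 1.5572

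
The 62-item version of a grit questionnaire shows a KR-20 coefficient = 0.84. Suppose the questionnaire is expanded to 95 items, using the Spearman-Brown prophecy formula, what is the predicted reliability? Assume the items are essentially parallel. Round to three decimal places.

The new length is 95/62 = 1.5323 times the old.
Spearman-Brown: r_new = n·r / (1 + (n − 1)·r)
r_new = 1.5323·0.84 / [1 + (1.5323 − 1)·0.84]
     = 1.2871 / 1.4471 = 0.8894

0.889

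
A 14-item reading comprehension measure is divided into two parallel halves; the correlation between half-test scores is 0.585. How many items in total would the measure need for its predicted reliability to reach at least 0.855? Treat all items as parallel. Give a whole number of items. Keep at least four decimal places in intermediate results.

r_full = 2(0.585)/(1 + 0.585) = 0.7382
Solve Spearman-Brown for n: n = 0.855(1 − 0.7382) / [0.7382(1 − 0.855)] = 2.0912
Required items = 2.0912 × 14 = 29.28, so 30 items.

30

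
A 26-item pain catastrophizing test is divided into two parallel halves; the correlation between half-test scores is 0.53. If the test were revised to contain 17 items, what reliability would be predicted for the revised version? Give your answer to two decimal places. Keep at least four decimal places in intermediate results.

0.60

Spearman-Brown correction (n = 2): r_full = 2·0.53/(1 + 0.53) = 0.6928
Length factor from 26 to 17 items: n = 17/26 = 0.6538
r_new = n·r_full / (1 + (n − 1)·r_full) = 0.4530 / 0.7602 ≈ 0.5959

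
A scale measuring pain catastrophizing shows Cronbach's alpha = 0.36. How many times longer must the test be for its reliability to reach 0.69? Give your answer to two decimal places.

Rearranging the Spearman-Brown formula for n,
n = r_target (1 − r_old) / [ r_old (1 − r_target) ]
n = 0.69(1 − 0.36) / [0.36(1 − 0.69)]
  = 0.4416 / 0.1116 = 3.9570

3.96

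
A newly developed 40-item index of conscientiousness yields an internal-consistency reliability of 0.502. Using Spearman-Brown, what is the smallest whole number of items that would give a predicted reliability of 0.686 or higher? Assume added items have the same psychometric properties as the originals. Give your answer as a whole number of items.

n = 0.686(1 − 0.502) / [0.502(1 − 0.686)]
  = 0.341628 / 0.157628 = 2.1673
Items needed = n × 40 = 2.1673 × 40 ≈ 86.69 → round up to 87

87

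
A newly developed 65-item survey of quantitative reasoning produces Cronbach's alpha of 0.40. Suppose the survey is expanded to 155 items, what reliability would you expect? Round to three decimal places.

The new length is 155/65 = 2.3846 times the old.
r_new = 2.3846·0.40 / [1 + (2.3846 − 1)·0.40]
     = 0.9538 / 1.5538 = 0.6138

0.614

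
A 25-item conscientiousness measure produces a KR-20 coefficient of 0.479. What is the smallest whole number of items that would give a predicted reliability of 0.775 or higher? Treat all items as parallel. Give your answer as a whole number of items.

94

n = 0.775 × (1 − 0.479) / [ 0.479 × (1 − 0.775) ]
n = 0.403775 / 0.107775 ≈ 3.7465
Items needed = n × 25 = 3.7465 × 25 ≈ 93.66 → round up to 94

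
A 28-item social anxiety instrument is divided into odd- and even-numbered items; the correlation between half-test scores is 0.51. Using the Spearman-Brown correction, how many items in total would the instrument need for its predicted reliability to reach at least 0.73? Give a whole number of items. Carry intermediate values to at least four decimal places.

Corrected full-test reliability: r_full = 2 × 0.51 / (1 + 0.51) ≈ 0.6755
Solve Spearman-Brown for n: n = 0.73(1 − 0.6755) / [0.6755(1 − 0.73)] = 1.2988
Required items = 1.2988 × 28 = 36.37, so 37 items.

37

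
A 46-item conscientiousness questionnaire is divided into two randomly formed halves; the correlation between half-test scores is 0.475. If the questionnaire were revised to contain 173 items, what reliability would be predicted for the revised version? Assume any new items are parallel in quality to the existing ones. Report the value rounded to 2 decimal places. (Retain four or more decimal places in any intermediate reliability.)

0.87

First correct the split-half correlation to full-test reliability: r_full = 2 × 0.475 / (1 + 0.475) ≈ 0.6441
Then adjust to 173 items: n = 173/46 = 3.7609
r_new = n·r_full / (1 + (n − 1)·r_full) = 2.4224 / 2.7783 ≈ 0.8719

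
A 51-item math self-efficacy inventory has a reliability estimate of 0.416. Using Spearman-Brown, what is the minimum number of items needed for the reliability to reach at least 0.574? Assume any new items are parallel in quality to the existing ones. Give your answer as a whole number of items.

97

Rearranging the Spearman-Brown formula for n,
n = r_target (1 − r_old) / [ r_old (1 − r_target) ]
n = 0.574 × (1 − 0.416) / [ 0.416 × (1 − 0.574) ]
  = 0.335216 / 0.177216 = 1.8916
1.8916 × 51 = 96.47 → 97 items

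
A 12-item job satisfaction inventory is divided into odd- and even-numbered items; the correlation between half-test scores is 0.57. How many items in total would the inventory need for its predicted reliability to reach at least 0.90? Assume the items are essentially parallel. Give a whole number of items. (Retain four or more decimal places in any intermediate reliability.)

r_full = 2(0.57)/(1 + 0.57) = 0.7261
Solve Spearman-Brown for n: n = 0.90(1 − 0.7261) / [0.7261(1 − 0.90)] = 3.3950
Required items = 3.3950 × 12 = 40.74, so 41 items.

41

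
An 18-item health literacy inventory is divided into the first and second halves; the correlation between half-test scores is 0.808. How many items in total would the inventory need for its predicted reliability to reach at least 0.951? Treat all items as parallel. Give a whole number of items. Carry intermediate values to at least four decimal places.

42

Corrected full-test reliability: r_full = 2 × 0.808 / (1 + 0.808) ≈ 0.8938
n = r_tgt(1 − r_full) / [r_full(1 − r_tgt)] = 0.951 × 0.1062 / (0.8938 × 0.049) ≈ 2.3060
Items = 2.3060 × 18 ≈ 41.51 → 42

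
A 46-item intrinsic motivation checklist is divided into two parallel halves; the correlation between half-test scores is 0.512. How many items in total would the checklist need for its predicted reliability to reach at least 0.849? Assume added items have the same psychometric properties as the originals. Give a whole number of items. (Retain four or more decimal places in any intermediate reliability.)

124

r_full = 2(0.512)/(1 + 0.512) = 0.6772
n = r_tgt(1 − r_full) / [r_full(1 − r_tgt)] = 0.849 × 0.3228 / (0.6772 × 0.151) ≈ 2.6801
Items = 2.6801 × 46 ≈ 123.28 → 124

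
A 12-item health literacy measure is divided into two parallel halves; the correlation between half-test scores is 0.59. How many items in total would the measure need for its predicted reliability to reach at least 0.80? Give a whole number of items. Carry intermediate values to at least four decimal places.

Corrected full-test reliability: r_full = 2 × 0.59 / (1 + 0.59) ≈ 0.7421
Solve Spearman-Brown for n: n = 0.80(1 − 0.7421) / [0.7421(1 − 0.80)] = 1.3901
Items = 1.3901 × 12 ≈ 16.68 → 17

17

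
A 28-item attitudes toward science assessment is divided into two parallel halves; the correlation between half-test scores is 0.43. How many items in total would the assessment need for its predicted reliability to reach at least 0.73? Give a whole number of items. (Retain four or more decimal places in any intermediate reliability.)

51

r_full = 2(0.43)/(1 + 0.43) = 0.6014
Solve Spearman-Brown for n: n = 0.73(1 − 0.6014) / [0.6014(1 − 0.73)] = 1.7920
Items = 1.7920 × 28 ≈ 50.18 → 51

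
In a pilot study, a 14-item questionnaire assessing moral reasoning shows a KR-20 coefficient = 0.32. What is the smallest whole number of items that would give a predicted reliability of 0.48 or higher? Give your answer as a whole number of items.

n = 0.48(1 − 0.32) / [0.32(1 − 0.48)]
  = 0.3264 / 0.1664 = 1.9615
So the test needs 1.9615 × 14 ≈ 27.46 items; rounding up, 28.

28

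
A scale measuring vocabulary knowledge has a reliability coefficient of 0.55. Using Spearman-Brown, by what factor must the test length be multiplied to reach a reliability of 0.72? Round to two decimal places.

2.10

n = [0.72 × 0.45] / [0.55 × 0.28]
  = 0.3240 / 0.1540 = 2.1039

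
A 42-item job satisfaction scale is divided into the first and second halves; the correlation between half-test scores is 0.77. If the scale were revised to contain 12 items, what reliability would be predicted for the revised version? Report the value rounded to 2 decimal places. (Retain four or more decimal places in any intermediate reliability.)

0.66

First correct the split-half correlation to full-test reliability: r_full = 2 × 0.77 / (1 + 0.77) ≈ 0.8701
Then adjust to 12 items: n = 12/42 = 0.2857
r_new = n·r_full / (1 + (n − 1)·r_full) = 0.2486 / 0.3785 ≈ 0.6568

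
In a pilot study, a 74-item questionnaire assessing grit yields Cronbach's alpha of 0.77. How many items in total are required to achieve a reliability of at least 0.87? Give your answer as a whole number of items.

n = [0.87 × 0.23] / [0.77 × 0.13]
n = 0.2001 / 0.1001 ≈ 1.9990
Items needed = n × 74 = 1.9990 × 74 ≈ 147.93 → round up to 148

148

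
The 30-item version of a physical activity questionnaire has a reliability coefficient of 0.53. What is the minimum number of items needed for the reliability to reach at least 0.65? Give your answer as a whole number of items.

50

n = 0.65(1 − 0.53) / [0.53(1 − 0.65)]
n = 0.3055 / 0.1855 ≈ 1.6469
Items needed = n × 30 = 1.6469 × 30 ≈ 49.41 → round up to 50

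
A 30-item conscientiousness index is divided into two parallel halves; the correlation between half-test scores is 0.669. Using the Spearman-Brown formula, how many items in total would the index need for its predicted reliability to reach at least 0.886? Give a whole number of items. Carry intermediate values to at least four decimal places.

58

Corrected full-test reliability: r_full = 2 × 0.669 / (1 + 0.669) ≈ 0.8017
Solve Spearman-Brown for n: n = 0.886(1 − 0.8017) / [0.8017(1 − 0.886)] = 1.9224
Required items = 1.9224 × 30 = 57.67, so 58 items.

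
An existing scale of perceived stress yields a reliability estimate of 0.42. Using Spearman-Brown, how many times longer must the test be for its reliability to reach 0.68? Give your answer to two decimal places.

2.93

Invert Spearman-Brown to solve for n:
n = r_target (1 − r_old) / [ r_old (1 − r_target) ]
n = 0.68 × (1 − 0.42) / [ 0.42 × (1 − 0.68) ]
  = 0.3944 / 0.1344 = 2.9345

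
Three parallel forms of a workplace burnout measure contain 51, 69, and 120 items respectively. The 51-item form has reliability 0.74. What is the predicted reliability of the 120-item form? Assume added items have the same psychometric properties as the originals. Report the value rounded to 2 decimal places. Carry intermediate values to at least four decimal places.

The 69-item form is not needed; work directly from the 51-item form with n = 120/51 = 2.3529.
r_{120} = n·r / (1 + (n − 1)·r) = 1.7411 / 2.0011 ≈ 0.8701

0.87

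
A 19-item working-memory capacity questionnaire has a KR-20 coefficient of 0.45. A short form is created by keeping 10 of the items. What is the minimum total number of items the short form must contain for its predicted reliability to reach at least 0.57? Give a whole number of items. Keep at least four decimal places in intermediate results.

31

Short-form reliability: n = 10/19 = 0.5263; r_10 = n·r/(1+(n−1)r) ≈ 0.3010
Length factor from the short form to reach 0.57: n' = 0.57(1 − 0.3010) / [0.3010(1 − 0.57)] ≈ 3.0783
Total items = 3.0783 × 10 = 30.78, rounded up to 31.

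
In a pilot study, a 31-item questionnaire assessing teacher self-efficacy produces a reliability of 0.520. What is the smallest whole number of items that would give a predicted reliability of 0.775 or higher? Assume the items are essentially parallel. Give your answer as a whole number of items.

99

n = [0.775 × 0.480] / [0.520 × 0.225]
n = 0.372000 / 0.117000 ≈ 3.1795
Items needed = n × 31 = 3.1795 × 31 ≈ 98.56 → round up to 99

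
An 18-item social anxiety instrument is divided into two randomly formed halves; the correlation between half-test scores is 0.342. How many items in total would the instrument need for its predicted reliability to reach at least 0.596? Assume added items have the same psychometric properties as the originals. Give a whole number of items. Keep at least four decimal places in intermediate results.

r_full = 2(0.342)/(1 + 0.342) = 0.5097
n = r_tgt(1 − r_full) / [r_full(1 − r_tgt)] = 0.596 × 0.4903 / (0.5097 × 0.404) ≈ 1.4191
Required items = 1.4191 × 18 = 25.54, so 26 items.

26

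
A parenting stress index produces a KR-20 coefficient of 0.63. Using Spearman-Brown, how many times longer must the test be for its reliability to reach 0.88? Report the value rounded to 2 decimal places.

Invert Spearman-Brown to solve for n:
n = r*(1 − r) / [ r (1 − r*) ]
n = 0.88(1 − 0.63) / [0.63(1 − 0.88)]
  = 0.3256 / 0.0756 = 4.3069

4.31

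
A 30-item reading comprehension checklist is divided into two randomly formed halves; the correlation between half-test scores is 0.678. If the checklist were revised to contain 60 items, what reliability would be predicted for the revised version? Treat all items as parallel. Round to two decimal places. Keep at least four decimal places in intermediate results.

Full-test reliability from the split-half r: r_full = 2(0.678)/(1 + 0.678) = 0.8081
Length factor from 30 to 60 items: n = 60/30 = 2.0000
r_new = n·r_full / (1 + (n − 1)·r_full) = 1.6162 / 1.8081 ≈ 0.8939

0.89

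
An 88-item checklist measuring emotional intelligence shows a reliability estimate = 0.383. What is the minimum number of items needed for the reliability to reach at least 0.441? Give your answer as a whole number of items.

Spearman-Brown solved for the length factor n:
n = r*(1 − r) / [ r (1 − r*) ]
n = 0.441 × (1 − 0.383) / [ 0.383 × (1 − 0.441) ]
n = 0.272097 / 0.214097 ≈ 1.2709
1.2709 × 88 = 111.84 → 112 items

112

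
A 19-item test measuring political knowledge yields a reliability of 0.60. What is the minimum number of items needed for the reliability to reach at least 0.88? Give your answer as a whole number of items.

93

n = 0.88 × (1 − 0.60) / [ 0.60 × (1 − 0.88) ]
n = 0.3520 / 0.0720 ≈ 4.8889
Items needed = n × 19 = 4.8889 × 19 ≈ 92.89 → round up to 93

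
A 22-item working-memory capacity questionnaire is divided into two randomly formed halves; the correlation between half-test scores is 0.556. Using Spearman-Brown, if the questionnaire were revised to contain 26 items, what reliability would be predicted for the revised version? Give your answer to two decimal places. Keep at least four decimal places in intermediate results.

Full-test reliability from the split-half r: r_full = 2(0.556)/(1 + 0.556) = 0.7147
Length factor from 22 to 26 items: n = 26/22 = 1.1818
r_new = n·r_full / (1 + (n − 1)·r_full) = 0.8446 / 1.1299 ≈ 0.7475

0.75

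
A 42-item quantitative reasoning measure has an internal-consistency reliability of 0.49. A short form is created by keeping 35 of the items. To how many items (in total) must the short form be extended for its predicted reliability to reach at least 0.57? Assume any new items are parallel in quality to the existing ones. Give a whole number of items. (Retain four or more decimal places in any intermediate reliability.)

First, r for the 35-item form: n = 35/42 = 0.8333, so r_35 = 0.8333·0.49/(1 + (0.8333 − 1)·0.49) = 0.4446
Length factor from the short form to reach 0.57: n' = 0.57(1 − 0.4446) / [0.4446(1 − 0.57)] ≈ 1.6559
Items = 1.6559 × 35 ≈ 57.96 → 58

58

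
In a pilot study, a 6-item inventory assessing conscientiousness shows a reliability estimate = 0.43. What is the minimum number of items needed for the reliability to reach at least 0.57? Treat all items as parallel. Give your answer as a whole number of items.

Invert Spearman-Brown to solve for n:
n = r_target (1 − r_old) / [ r_old (1 − r_target) ]
n = 0.57 × (1 − 0.43) / [ 0.43 × (1 − 0.57) ]
  = 0.3249 / 0.1849 = 1.7572
Items needed = n × 6 = 1.7572 × 6 ≈ 10.54 → round up to 11

11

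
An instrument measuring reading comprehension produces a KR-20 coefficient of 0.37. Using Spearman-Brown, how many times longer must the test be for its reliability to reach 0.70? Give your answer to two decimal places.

3.97

Spearman-Brown solved for the length factor n:
n = r_target (1 − r_old) / [ r_old (1 − r_target) ]
n = 0.70 × (1 − 0.37) / [ 0.37 × (1 − 0.70) ]
n = 0.4410 / 0.1110 ≈ 3.9730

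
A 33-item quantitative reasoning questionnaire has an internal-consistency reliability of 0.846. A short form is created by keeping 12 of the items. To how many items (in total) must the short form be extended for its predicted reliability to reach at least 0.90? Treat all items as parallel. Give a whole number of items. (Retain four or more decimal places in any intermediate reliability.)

First, r for the 12-item form: n = 12/33 = 0.3636, so r_12 = 0.3636·0.846/(1 + (0.3636 − 1)·0.846) = 0.6664
Then solve for n' with r_old = 0.6664, r_target = 0.90: n' = 0.90(1 − 0.6664)/[0.6664(1 − 0.90)] = 4.5054
Total items = 4.5054 × 12 = 54.06, rounded up to 55.

55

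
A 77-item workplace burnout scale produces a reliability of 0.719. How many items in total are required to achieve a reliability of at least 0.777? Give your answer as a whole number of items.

105

Spearman-Brown solved for the length factor n:
n = r_target (1 − r_old) / [ r_old (1 − r_target) ]
n = 0.777 × (1 − 0.719) / [ 0.719 × (1 − 0.777) ]
  = 0.218337 / 0.160337 = 1.3617
Items needed = n × 77 = 1.3617 × 77 ≈ 104.85 → round up to 105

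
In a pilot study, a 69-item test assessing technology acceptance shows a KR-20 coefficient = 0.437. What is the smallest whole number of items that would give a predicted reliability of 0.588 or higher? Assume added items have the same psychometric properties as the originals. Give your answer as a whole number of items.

127

Spearman-Brown solved for the length factor n:
n = r*(1 − r) / [ r (1 − r*) ]
n = [0.588 × 0.563] / [0.437 × 0.412]
  = 0.331044 / 0.180044 = 1.8387
Items needed = n × 69 = 1.8387 × 69 ≈ 126.87 → round up to 127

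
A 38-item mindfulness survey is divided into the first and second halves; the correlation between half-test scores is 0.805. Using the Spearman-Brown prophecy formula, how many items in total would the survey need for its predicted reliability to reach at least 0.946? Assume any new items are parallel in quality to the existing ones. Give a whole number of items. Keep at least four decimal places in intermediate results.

81

r_full = 2(0.805)/(1 + 0.805) = 0.8920
n = r_tgt(1 − r_full) / [r_full(1 − r_tgt)] = 0.946 × 0.1080 / (0.8920 × 0.054) ≈ 2.1211
Items = 2.1211 × 38 ≈ 80.60 → 81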